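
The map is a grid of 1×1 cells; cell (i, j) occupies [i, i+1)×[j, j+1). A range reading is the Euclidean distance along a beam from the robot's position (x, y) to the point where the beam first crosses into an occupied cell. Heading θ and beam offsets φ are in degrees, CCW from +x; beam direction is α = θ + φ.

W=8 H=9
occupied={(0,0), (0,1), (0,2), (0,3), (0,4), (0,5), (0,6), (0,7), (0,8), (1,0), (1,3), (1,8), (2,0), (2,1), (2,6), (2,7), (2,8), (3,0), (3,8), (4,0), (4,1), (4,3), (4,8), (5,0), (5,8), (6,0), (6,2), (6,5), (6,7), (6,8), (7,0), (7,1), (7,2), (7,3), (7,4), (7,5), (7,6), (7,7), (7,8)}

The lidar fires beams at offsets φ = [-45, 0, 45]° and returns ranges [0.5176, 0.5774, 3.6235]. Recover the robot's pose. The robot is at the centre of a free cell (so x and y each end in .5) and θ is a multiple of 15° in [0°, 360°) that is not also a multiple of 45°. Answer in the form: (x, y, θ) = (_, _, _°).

Enumerate (i+0.5, j+0.5, θ) over the 33 free cells and 16 admissible headings. For each, cast all 3 beams and compare to the given ranges.
  (2.5, 3.5, 75°): beam 1 = 4.0415 ≠ 0.5176 ✗
  (5.5, 6.5, 15°): beam 1 = 1.0000 ≠ 0.5176 ✗
  (4.5, 6.5, 285°): beam 1 = 6.3509 ≠ 0.5176 ✗
  (3.5, 1.5, 120°): beam 1 = 1.9319 ≠ 0.5176 ✗
  (4.5, 5.5, 345°): beam 1 = 3.0000 ≠ 0.5176 ✗
  …
  (6.5, 6.5, 120°): r_1=0.5176, r_2=0.5774, r_3=3.6235 — all match ✓
Only this pose fits every beam.

(x, y, θ) = (6.5, 6.5, 120°)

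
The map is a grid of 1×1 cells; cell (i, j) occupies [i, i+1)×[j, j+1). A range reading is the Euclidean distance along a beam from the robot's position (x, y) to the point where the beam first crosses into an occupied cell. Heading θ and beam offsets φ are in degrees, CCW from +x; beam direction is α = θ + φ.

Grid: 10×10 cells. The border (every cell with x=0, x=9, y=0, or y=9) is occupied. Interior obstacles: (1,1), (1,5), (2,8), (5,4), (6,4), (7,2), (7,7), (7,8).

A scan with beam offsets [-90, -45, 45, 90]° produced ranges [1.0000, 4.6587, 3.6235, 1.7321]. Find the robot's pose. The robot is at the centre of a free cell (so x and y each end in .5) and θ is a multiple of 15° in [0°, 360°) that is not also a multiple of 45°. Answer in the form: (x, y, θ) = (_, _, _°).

(x, y, θ) = (5.5, 8.5, 240°)

The pose lattice has 56·16 = 896 candidates. Test each by forward raycasting.
  (3.5, 4.5, 300°): beam 1 = 2.8868 ≠ 1.0000 ✗
  (3.5, 2.5, 345°): beam 1 = 1.5529 ≠ 1.0000 ✗
  (2.5, 3.5, 210°): beam 1 = 1.7321 ≠ 1.0000 ✗
  (6.5, 7.5, 105°): beam 1 = 0.5176 ≠ 1.0000 ✗
  …
  (5.5, 8.5, 240°): r_1=1.0000, r_2=4.6587, r_3=3.6235, r_4=1.7321 — all match ✓
No second candidate reproduces the full scan.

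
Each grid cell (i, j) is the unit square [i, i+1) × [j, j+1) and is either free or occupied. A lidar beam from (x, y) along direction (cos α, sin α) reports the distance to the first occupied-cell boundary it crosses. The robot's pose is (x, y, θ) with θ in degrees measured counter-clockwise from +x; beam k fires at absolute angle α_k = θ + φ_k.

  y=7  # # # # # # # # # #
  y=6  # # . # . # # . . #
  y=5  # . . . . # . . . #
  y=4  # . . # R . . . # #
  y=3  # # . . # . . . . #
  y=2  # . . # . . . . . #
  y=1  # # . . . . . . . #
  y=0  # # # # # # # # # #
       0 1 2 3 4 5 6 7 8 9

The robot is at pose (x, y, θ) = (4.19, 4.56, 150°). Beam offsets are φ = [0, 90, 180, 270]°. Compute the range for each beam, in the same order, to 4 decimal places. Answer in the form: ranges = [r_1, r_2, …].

beam 1: φ=0°, α=150°
  cosα=-0.8660 sinα=0.5000 | (4,4) | tMaxX 0.2194 tMaxY 0.8800 | tΔX 1.1547 tΔY 2.0000
    t=0.2194 [x] (3,4) — stop
  → r_1 = 0.2194
beam 2: φ=90°, α=240°
  cosα=-0.5000 sinα=-0.8660 | (4,4) | tMaxX 0.3800 tMaxY 0.6466 | tΔX 2.0000 tΔY 1.1547
    t=0.3800 [x] (3,4) — stop
  → r_2 = 0.3800
beam 3: φ=180°, α=330°
  cosα=0.8660 sinα=-0.5000 | (4,4) | tMaxX 0.9353 tMaxY 1.1200 | tΔX 1.1547 tΔY 2.0000
    t=0.9353 [x] (5,4)
    t=1.1200 [y] (5,3)
    t=2.0900 [x] (6,3)
    t=3.1200 [y] (6,2)
    t=3.2447 [x] (7,2)
    t=4.3994 [x] (8,2)
    t=5.1200 [y] (8,1)
    t=5.5541 [x] (9,1) — stop
  → r_3 = 5.5541
beam 4: φ=270°, α=60°
  cosα=0.5000 sinα=0.8660 | (4,4) | tMaxX 1.6200 tMaxY 0.5081 | tΔX 2.0000 tΔY 1.1547
    t=0.5081 [y] (4,5)
    t=1.6200 [x] (5,5) — stop
  → r_4 = 1.6200

ranges = [0.2194, 0.3800, 5.5541, 1.6200]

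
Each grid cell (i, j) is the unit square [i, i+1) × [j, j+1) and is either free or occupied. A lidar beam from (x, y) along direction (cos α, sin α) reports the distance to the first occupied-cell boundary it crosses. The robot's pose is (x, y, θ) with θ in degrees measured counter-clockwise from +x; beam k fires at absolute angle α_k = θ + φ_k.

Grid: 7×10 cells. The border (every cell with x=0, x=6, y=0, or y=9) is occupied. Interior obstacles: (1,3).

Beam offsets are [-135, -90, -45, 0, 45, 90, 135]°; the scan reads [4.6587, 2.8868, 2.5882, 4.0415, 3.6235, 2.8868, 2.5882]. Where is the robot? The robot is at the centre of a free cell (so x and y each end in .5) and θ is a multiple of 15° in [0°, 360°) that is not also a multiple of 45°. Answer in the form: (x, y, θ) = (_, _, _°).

Enumerate (i+0.5, j+0.5, θ) over the 39 free cells and 16 admissible headings. For each, cast all 7 beams and compare to the given ranges.
  (5.5, 4.5, 195°): beam 1 = 1.0000 ≠ 4.6587 ✗
  (4.5, 4.5, 330°): beam 1 = 2.5882 ≠ 4.6587 ✗
  (3.5, 5.5, 300°): beam 1 = 2.5882 ≠ 4.6587 ✗
  (5.5, 7.5, 105°): beam 1 = 0.5774 ≠ 4.6587 ✗
  (3.5, 5.5, 210°): beam 1 = 3.6235 ≠ 4.6587 ✗
  …
  (3.5, 5.5, 60°): r_1=4.6587, r_2=2.8868, r_3=2.5882, r_4=4.0415, r_5=3.6235, r_6=2.8868, r_7=2.5882 — all match ✓
Only this pose fits every beam.

(x, y, θ) = (3.5, 5.5, 60°)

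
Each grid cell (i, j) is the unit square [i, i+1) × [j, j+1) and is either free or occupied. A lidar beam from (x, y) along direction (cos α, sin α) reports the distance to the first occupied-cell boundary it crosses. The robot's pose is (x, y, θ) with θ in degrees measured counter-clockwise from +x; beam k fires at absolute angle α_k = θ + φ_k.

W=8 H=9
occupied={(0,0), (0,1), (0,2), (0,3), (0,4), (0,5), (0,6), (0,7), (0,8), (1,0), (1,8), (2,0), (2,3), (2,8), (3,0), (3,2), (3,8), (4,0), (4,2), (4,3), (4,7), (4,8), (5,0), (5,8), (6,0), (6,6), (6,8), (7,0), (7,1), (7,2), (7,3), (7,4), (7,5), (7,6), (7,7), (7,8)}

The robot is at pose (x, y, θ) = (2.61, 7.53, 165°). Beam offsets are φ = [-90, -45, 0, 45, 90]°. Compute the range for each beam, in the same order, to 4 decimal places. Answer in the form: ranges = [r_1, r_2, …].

ranges = [0.4866, 0.5427, 1.6668, 1.8591, 6.2206]

beam 1: φ=-90°, α=75°
  cosα=0.2588 sinα=0.9659 | (2,7) | tMaxX 1.5068 tMaxY 0.4866 | tΔX 3.8637 tΔY 1.0353
    t=0.4866 [y] (2,8) — stop
  → r_1 = 0.4866
beam 2: φ=-45°, α=120°
  cosα=-0.5000 sinα=0.8660 | (2,7) | tMaxX 1.2200 tMaxY 0.5427 | tΔX 2.0000 tΔY 1.1547
    t=0.5427 [y] (2,8) — stop
  → r_2 = 0.5427
beam 3: φ=0°, α=165°
  cosα=-0.9659 sinα=0.2588 | (2,7) | tMaxX 0.6315 tMaxY 1.8159 | tΔX 1.0353 tΔY 3.8637
    t=0.6315 [x] (1,7)
    t=1.6668 [x] (0,7) — stop
  → r_3 = 1.6668
beam 4: φ=45°, α=210°
  cosα=-0.8660 sinα=-0.5000 | (2,7) | tMaxX 0.7044 tMaxY 1.0600 | tΔX 1.1547 tΔY 2.0000
    t=0.7044 [x] (1,7)
    t=1.0600 [y] (1,6)
    t=1.8591 [x] (0,6) — stop
  → r_4 = 1.8591
beam 5: φ=90°, α=255°
  cosα=-0.2588 sinα=-0.9659 | (2,7) | tMaxX 2.3569 tMaxY 0.5487 | tΔX 3.8637 tΔY 1.0353
    t=0.5487 [y] (2,6)
    t=1.5840 [y] (2,5)
    t=2.3569 [x] (1,5)
    t=2.6192 [y] (1,4)
    t=3.6545 [y] (1,3)
    t=4.6898 [y] (1,2)
    t=5.7251 [y] (1,1)
    t=6.2206 [x] (0,1) — stop
  → r_5 = 6.2206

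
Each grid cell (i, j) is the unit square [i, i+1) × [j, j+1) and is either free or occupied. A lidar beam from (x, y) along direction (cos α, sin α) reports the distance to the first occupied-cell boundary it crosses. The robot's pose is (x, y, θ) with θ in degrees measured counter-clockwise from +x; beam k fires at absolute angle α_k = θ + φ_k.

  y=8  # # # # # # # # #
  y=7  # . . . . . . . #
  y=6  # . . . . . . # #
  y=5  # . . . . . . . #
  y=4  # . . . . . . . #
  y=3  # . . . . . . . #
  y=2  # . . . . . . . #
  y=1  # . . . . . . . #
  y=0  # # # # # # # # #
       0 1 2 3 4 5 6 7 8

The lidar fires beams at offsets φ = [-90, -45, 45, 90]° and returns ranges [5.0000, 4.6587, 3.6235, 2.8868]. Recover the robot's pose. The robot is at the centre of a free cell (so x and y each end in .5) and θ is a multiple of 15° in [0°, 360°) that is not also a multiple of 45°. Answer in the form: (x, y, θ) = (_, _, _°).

(x, y, θ) = (3.5, 5.5, 330°)

The pose lattice has 48·16 = 768 candidates. Test each by forward raycasting.
  (3.5, 6.5, 195°): beam 1 = 1.5529 ≠ 5.0000 ✗
  (5.5, 4.5, 105°): beam 1 = 2.5882 ≠ 5.0000 ✗
  (7.5, 5.5, 105°): beam 1 = 0.5176 ≠ 5.0000 ✗
  (4.5, 5.5, 30°): beam 1 = 5.1962 ≠ 5.0000 ✗
  (6.5, 7.5, 150°): beam 1 = 0.5774 ≠ 5.0000 ✗
  …
  (3.5, 5.5, 330°): r_1=5.0000, r_2=4.6587, r_3=3.6235, r_4=2.8868 — all match ✓
Only this pose fits every beam.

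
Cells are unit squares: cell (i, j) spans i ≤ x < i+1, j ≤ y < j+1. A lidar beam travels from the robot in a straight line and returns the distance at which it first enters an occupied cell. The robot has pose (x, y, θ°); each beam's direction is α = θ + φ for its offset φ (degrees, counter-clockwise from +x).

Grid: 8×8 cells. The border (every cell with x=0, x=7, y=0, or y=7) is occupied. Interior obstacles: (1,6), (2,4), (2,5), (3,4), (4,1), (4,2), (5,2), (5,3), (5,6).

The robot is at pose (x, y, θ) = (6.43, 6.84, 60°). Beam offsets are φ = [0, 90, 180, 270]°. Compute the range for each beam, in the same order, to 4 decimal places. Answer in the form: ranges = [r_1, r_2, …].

ranges = [0.1848, 0.3200, 0.8600, 0.6582]

beam 1: φ=0°, α=60°
  cosα=0.5000 sinα=0.8660 | (6,6) | tMaxX 1.1400 tMaxY 0.1848 | tΔX 2.0000 tΔY 1.1547
    t=0.1848 [y] (6,7) — stop
  → r_1 = 0.1848
beam 2: φ=90°, α=150°
  cosα=-0.8660 sinα=0.5000 | (6,6) | tMaxX 0.4965 tMaxY 0.3200 | tΔX 1.1547 tΔY 2.0000
    t=0.3200 [y] (6,7) — stop
  → r_2 = 0.3200
beam 3: φ=180°, α=240°
  cosα=-0.5000 sinα=-0.8660 | (6,6) | tMaxX 0.8600 tMaxY 0.9699 | tΔX 2.0000 tΔY 1.1547
    t=0.8600 [x] (5,6) — stop
  → r_3 = 0.8600
beam 4: φ=270°, α=330°
  cosα=0.8660 sinα=-0.5000 | (6,6) | tMaxX 0.6582 tMaxY 1.6800 | tΔX 1.1547 tΔY 2.0000
    t=0.6582 [x] (7,6) — stop
  → r_4 = 0.6582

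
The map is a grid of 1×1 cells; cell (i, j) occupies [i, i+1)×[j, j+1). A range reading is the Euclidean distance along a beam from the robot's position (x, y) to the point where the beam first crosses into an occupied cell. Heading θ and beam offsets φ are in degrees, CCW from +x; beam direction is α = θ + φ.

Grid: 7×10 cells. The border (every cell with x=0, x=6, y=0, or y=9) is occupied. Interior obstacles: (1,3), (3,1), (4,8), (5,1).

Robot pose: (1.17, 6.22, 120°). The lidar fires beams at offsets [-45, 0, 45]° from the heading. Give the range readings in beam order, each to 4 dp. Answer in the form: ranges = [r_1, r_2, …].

beam 1: φ=-45°, α=75°
  cosα=0.2588 sinα=0.9659 | (1,6) | tMaxX 3.2069 tMaxY 0.8075 | tΔX 3.8637 tΔY 1.0353
    t=0.8075 [y] (1,7)
    t=1.8428 [y] (1,8)
    t=2.8781 [y] (1,9) — stop
  → r_1 = 2.8781
beam 2: φ=0°, α=120°
  cosα=-0.5000 sinα=0.8660 | (1,6) | tMaxX 0.3400 tMaxY 0.9007 | tΔX 2.0000 tΔY 1.1547
    t=0.3400 [x] (0,6) — stop
  → r_2 = 0.3400
beam 3: φ=45°, α=165°
  cosα=-0.9659 sinα=0.2588 | (1,6) | tMaxX 0.1760 tMaxY 3.0137 | tΔX 1.0353 tΔY 3.8637
    t=0.1760 [x] (0,6) — stop
  → r_3 = 0.1760

ranges = [2.8781, 0.3400, 0.1760]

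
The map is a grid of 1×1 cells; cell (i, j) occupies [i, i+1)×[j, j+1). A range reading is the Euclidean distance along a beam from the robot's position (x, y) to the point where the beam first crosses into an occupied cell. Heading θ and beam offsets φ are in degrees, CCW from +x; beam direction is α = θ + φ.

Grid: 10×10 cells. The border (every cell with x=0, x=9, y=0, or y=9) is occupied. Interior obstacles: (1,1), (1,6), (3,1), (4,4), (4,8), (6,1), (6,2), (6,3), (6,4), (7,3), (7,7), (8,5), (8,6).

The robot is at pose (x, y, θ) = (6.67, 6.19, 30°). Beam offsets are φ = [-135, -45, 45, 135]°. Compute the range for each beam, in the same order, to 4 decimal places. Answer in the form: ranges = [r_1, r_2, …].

beam 1: φ=-135°, α=255°
  dir = (cos 255°, sin 255°) = (-0.2588, -0.9659); from cell (6,6)
  next x-line at t=2.5887, next y-line at t=0.1967; Δt_x=3.8637, Δt_y=1.0353
    y: enter (6,5) at t=0.1967
    y: enter (6,4) at t=1.2320 ← occupied
  → r_1 = 1.2320
beam 2: φ=-45°, α=345°
  dir = (cos 345°, sin 345°) = (0.9659, -0.2588); from cell (6,6)
  next x-line at t=0.3416, next y-line at t=0.7341; Δt_x=1.0353, Δt_y=3.8637
    x: enter (7,6) at t=0.3416
    y: enter (7,5) at t=0.7341
    x: enter (8,5) at t=1.3769 ← occupied
  → r_2 = 1.3769
beam 3: φ=45°, α=75°
  dir = (cos 75°, sin 75°) = (0.2588, 0.9659); from cell (6,6)
  next x-line at t=1.2750, next y-line at t=0.8386; Δt_x=3.8637, Δt_y=1.0353
    y: enter (6,7) at t=0.8386
    x: enter (7,7) at t=1.2750 ← occupied
  → r_3 = 1.2750
beam 4: φ=135°, α=165°
  dir = (cos 165°, sin 165°) = (-0.9659, 0.2588); from cell (6,6)
  next x-line at t=0.6936, next y-line at t=3.1296; Δt_x=1.0353, Δt_y=3.8637
    x: enter (5,6) at t=0.6936
    x: enter (4,6) at t=1.7289
    x: enter (3,6) at t=2.7642
    y: enter (3,7) at t=3.1296
    x: enter (2,7) at t=3.7995
    x: enter (1,7) at t=4.8347
    x: enter (0,7) at t=5.8700 ← occupied
  → r_4 = 5.8700

ranges = [1.2320, 1.3769, 1.2750, 5.8700]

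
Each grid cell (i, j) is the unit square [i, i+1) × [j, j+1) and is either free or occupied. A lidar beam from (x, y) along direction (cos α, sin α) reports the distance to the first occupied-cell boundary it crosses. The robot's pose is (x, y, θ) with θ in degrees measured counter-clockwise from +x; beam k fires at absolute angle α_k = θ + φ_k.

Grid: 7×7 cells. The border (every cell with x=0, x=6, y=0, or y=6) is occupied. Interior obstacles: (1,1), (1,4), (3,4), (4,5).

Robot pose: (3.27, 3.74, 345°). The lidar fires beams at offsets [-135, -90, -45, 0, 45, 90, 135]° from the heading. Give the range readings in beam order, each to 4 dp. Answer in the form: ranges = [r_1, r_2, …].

ranges = [2.6212, 2.8367, 3.1639, 2.8263, 0.5200, 0.2692, 0.3002]

beam 1: φ=-135°, α=210°
  direction (-0.8660, -0.5000); cell (3,3); t to first gridline: x 0.3118, y 1.4800 (then +1.1547 / +2.0000)
    (2,3) via x @ 0.3118
    (1,3) via x @ 1.4665
    (1,2) via y @ 1.4800
    (0,2) via x @ 2.6212  # hit
  → r_1 = 2.6212
beam 2: φ=-90°, α=255°
  direction (-0.2588, -0.9659); cell (3,3); t to first gridline: x 1.0432, y 0.7661 (then +3.8637 / +1.0353)
    (3,2) via y @ 0.7661
    (2,2) via x @ 1.0432
    (2,1) via y @ 1.8014
    (2,0) via y @ 2.8367  # hit
  → r_2 = 2.8367
beam 3: φ=-45°, α=300°
  direction (0.5000, -0.8660); cell (3,3); t to first gridline: x 1.4600, y 0.8545 (then +2.0000 / +1.1547)
    (3,2) via y @ 0.8545
    (4,2) via x @ 1.4600
    (4,1) via y @ 2.0092
    (4,0) via y @ 3.1639  # hit
  → r_3 = 3.1639
beam 4: φ=0°, α=345°
  direction (0.9659, -0.2588); cell (3,3); t to first gridline: x 0.7558, y 2.8591 (then +1.0353 / +3.8637)
    (4,3) via x @ 0.7558
    (5,3) via x @ 1.7910
    (6,3) via x @ 2.8263  # hit
  → r_4 = 2.8263
beam 5: φ=45°, α=30°
  direction (0.8660, 0.5000); cell (3,3); t to first gridline: x 0.8429, y 0.5200 (then +1.1547 / +2.0000)
    (3,4) via y @ 0.5200  # hit
  → r_5 = 0.5200
beam 6: φ=90°, α=75°
  direction (0.2588, 0.9659); cell (3,3); t to first gridline: x 2.8205, y 0.2692 (then +3.8637 / +1.0353)
    (3,4) via y @ 0.2692  # hit
  → r_6 = 0.2692
beam 7: φ=135°, α=120°
  direction (-0.5000, 0.8660); cell (3,3); t to first gridline: x 0.5400, y 0.3002 (then +2.0000 / +1.1547)
    (3,4) via y @ 0.3002  # hit
  → r_7 = 0.3002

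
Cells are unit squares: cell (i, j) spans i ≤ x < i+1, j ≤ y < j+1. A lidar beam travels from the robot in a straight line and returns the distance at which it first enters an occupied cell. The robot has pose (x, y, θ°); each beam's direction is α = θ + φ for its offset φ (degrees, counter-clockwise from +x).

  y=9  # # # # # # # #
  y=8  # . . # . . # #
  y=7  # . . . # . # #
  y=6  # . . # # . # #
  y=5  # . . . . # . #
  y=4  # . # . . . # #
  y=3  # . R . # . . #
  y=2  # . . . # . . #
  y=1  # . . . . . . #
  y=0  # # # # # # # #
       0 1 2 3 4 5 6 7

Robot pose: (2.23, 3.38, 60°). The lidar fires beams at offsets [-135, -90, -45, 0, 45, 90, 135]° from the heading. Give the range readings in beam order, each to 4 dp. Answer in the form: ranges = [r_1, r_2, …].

beam 1: φ=-135°, α=285°
  cosα=0.2588 sinα=-0.9659 | (2,3) | tMaxX 2.9751 tMaxY 0.3934 | tΔX 3.8637 tΔY 1.0353
    t=0.3934 [y] (2,2)
    t=1.4287 [y] (2,1)
    t=2.4640 [y] (2,0) — stop
  → r_1 = 2.4640
beam 2: φ=-90°, α=330°
  cosα=0.8660 sinα=-0.5000 | (2,3) | tMaxX 0.8891 tMaxY 0.7600 | tΔX 1.1547 tΔY 2.0000
    t=0.7600 [y] (2,2)
    t=0.8891 [x] (3,2)
    t=2.0438 [x] (4,2) — stop
  → r_2 = 2.0438
beam 3: φ=-45°, α=15°
  cosα=0.9659 sinα=0.2588 | (2,3) | tMaxX 0.7972 tMaxY 2.3955 | tΔX 1.0353 tΔY 3.8637
    t=0.7972 [x] (3,3)
    t=1.8324 [x] (4,3) — stop
  → r_3 = 1.8324
beam 4: φ=0°, α=60°
  cosα=0.5000 sinα=0.8660 | (2,3) | tMaxX 1.5400 tMaxY 0.7159 | tΔX 2.0000 tΔY 1.1547
    t=0.7159 [y] (2,4) — stop
  → r_4 = 0.7159
beam 5: φ=45°, α=105°
  cosα=-0.2588 sinα=0.9659 | (2,3) | tMaxX 0.8887 tMaxY 0.6419 | tΔX 3.8637 tΔY 1.0353
    t=0.6419 [y] (2,4) — stop
  → r_5 = 0.6419
beam 6: φ=90°, α=150°
  cosα=-0.8660 sinα=0.5000 | (2,3) | tMaxX 0.2656 tMaxY 1.2400 | tΔX 1.1547 tΔY 2.0000
    t=0.2656 [x] (1,3)
    t=1.2400 [y] (1,4)
    t=1.4203 [x] (0,4) — stop
  → r_6 = 1.4203
beam 7: φ=135°, α=195°
  cosα=-0.9659 sinα=-0.2588 | (2,3) | tMaxX 0.2381 tMaxY 1.4682 | tΔX 1.0353 tΔY 3.8637
    t=0.2381 [x] (1,3)
    t=1.2734 [x] (0,3) — stop
  → r_7 = 1.2734

ranges = [2.4640, 2.0438, 1.8324, 0.7159, 0.6419, 1.4203, 1.2734]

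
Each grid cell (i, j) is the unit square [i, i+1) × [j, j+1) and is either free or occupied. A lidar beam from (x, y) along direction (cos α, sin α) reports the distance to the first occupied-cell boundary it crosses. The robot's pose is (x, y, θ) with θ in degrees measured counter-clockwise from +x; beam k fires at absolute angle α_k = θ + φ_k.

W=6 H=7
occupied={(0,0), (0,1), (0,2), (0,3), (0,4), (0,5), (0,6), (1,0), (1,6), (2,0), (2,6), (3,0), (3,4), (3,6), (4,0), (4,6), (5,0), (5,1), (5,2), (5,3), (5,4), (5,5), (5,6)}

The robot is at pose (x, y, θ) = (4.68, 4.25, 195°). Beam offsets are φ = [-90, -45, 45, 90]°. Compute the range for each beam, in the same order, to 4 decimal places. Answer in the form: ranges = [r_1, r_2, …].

beam 1: φ=-90°, α=105°
  d=(-0.2588,0.9659)  start (4,4)  tX=2.6273 tY=0.7765  stride 1/|dx|=3.8637 1/|dy|=1.0353
    cross y-line → (4,5), t=0.7765
    cross y-line → (4,6), t=1.8117 (wall)
  → r_1 = 1.8117
beam 2: φ=-45°, α=150°
  d=(-0.8660,0.5000)  start (4,4)  tX=0.7852 tY=1.5000  stride 1/|dx|=1.1547 1/|dy|=2.0000
    cross x-line → (3,4), t=0.7852 (wall)
  → r_2 = 0.7852
beam 3: φ=45°, α=240°
  d=(-0.5000,-0.8660)  start (4,4)  tX=1.3600 tY=0.2887  stride 1/|dx|=2.0000 1/|dy|=1.1547
    cross y-line → (4,3), t=0.2887
    cross x-line → (3,3), t=1.3600
    cross y-line → (3,2), t=1.4434
    cross y-line → (3,1), t=2.5981
    cross x-line → (2,1), t=3.3600
    cross y-line → (2,0), t=3.7528 (wall)
  → r_3 = 3.7528
beam 4: φ=90°, α=285°
  d=(0.2588,-0.9659)  start (4,4)  tX=1.2364 tY=0.2588  stride 1/|dx|=3.8637 1/|dy|=1.0353
    cross y-line → (4,3), t=0.2588
    cross x-line → (5,3), t=1.2364 (wall)
  → r_4 = 1.2364

ranges = [1.8117, 0.7852, 3.7528, 1.2364]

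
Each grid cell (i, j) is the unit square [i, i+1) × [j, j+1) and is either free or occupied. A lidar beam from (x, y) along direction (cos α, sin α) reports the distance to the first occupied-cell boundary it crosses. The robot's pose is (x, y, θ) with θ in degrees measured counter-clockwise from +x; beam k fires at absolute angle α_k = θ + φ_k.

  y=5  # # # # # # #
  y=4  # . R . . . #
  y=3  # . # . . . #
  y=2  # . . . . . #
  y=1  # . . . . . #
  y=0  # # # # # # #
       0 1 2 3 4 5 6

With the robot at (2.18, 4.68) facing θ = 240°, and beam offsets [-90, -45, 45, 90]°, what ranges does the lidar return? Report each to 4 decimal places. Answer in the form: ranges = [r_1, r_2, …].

beam 1: φ=-90°, α=150°
  direction (-0.8660, 0.5000); cell (2,4); t to first gridline: x 0.2078, y 0.6400 (then +1.1547 / +2.0000)
    (1,4) via x @ 0.2078
    (1,5) via y @ 0.6400  # hit
  → r_1 = 0.6400
beam 2: φ=-45°, α=195°
  direction (-0.9659, -0.2588); cell (2,4); t to first gridline: x 0.1863, y 2.6273 (then +1.0353 / +3.8637)
    (1,4) via x @ 0.1863
    (0,4) via x @ 1.2216  # hit
  → r_2 = 1.2216
beam 3: φ=45°, α=285°
  direction (0.2588, -0.9659); cell (2,4); t to first gridline: x 3.1682, y 0.7040 (then +3.8637 / +1.0353)
    (2,3) via y @ 0.7040  # hit
  → r_3 = 0.7040
beam 4: φ=90°, α=330°
  direction (0.8660, -0.5000); cell (2,4); t to first gridline: x 0.9469, y 1.3600 (then +1.1547 / +2.0000)
    (3,4) via x @ 0.9469
    (3,3) via y @ 1.3600
    (4,3) via x @ 2.1016
    (5,3) via x @ 3.2563
    (5,2) via y @ 3.3600
    (6,2) via x @ 4.4110  # hit
  → r_4 = 4.4110

ranges = [0.6400, 1.2216, 0.7040, 4.4110]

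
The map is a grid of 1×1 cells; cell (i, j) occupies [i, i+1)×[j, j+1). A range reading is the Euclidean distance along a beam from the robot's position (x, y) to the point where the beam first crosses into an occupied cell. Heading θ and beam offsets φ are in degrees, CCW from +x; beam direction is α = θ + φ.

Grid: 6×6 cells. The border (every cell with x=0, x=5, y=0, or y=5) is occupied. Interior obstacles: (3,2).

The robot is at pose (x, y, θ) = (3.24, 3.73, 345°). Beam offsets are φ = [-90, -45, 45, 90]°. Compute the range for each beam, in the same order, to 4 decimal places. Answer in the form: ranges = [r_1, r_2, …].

ranges = [0.7558, 0.8429, 2.0323, 1.3148]

beam 1: φ=-90°, α=255°
  d=(-0.2588,-0.9659)  start (3,3)  tX=0.9273 tY=0.7558  stride 1/|dx|=3.8637 1/|dy|=1.0353
    cross y-line → (3,2), t=0.7558 (wall)
  → r_1 = 0.7558
beam 2: φ=-45°, α=300°
  d=(0.5000,-0.8660)  start (3,3)  tX=1.5200 tY=0.8429  stride 1/|dx|=2.0000 1/|dy|=1.1547
    cross y-line → (3,2), t=0.8429 (wall)
  → r_2 = 0.8429
beam 3: φ=45°, α=30°
  d=(0.8660,0.5000)  start (3,3)  tX=0.8776 tY=0.5400  stride 1/|dx|=1.1547 1/|dy|=2.0000
    cross y-line → (3,4), t=0.5400
    cross x-line → (4,4), t=0.8776
    cross x-line → (5,4), t=2.0323 (wall)
  → r_3 = 2.0323
beam 4: φ=90°, α=75°
  d=(0.2588,0.9659)  start (3,3)  tX=2.9364 tY=0.2795  stride 1/|dx|=3.8637 1/|dy|=1.0353
    cross y-line → (3,4), t=0.2795
    cross y-line → (3,5), t=1.3148 (wall)
  → r_4 = 1.3148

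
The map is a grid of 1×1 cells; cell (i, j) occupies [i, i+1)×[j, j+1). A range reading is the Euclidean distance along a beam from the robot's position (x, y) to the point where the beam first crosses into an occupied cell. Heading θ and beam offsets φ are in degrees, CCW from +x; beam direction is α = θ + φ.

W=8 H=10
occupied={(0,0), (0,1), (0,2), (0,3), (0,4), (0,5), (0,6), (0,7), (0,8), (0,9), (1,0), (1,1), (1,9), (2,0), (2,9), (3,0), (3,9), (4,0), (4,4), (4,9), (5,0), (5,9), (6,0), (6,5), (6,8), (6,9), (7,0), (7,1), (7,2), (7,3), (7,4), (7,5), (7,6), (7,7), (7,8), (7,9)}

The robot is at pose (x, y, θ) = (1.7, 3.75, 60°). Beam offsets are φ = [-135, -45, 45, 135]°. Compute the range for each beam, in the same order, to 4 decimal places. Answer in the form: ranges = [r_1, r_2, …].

beam 1: φ=-135°, α=285°
  cosα=0.2588 sinα=-0.9659 | (1,3) | tMaxX 1.1591 tMaxY 0.7765 | tΔX 3.8637 tΔY 1.0353
    t=0.7765 [y] (1,2)
    t=1.1591 [x] (2,2)
    t=1.8117 [y] (2,1)
    t=2.8470 [y] (2,0) — stop
  → r_1 = 2.8470
beam 2: φ=-45°, α=15°
  cosα=0.9659 sinα=0.2588 | (1,3) | tMaxX 0.3106 tMaxY 0.9659 | tΔX 1.0353 tΔY 3.8637
    t=0.3106 [x] (2,3)
    t=0.9659 [y] (2,4)
    t=1.3459 [x] (3,4)
    t=2.3811 [x] (4,4) — stop
  → r_2 = 2.3811
beam 3: φ=45°, α=105°
  cosα=-0.2588 sinα=0.9659 | (1,3) | tMaxX 2.7046 tMaxY 0.2588 | tΔX 3.8637 tΔY 1.0353
    t=0.2588 [y] (1,4)
    t=1.2941 [y] (1,5)
    t=2.3294 [y] (1,6)
    t=2.7046 [x] (0,6) — stop
  → r_3 = 2.7046
beam 4: φ=135°, α=195°
  cosα=-0.9659 sinα=-0.2588 | (1,3) | tMaxX 0.7247 tMaxY 2.8978 | tΔX 1.0353 tΔY 3.8637
    t=0.7247 [x] (0,3) — stop
  → r_4 = 0.7247

ranges = [2.8470, 2.3811, 2.7046, 0.7247]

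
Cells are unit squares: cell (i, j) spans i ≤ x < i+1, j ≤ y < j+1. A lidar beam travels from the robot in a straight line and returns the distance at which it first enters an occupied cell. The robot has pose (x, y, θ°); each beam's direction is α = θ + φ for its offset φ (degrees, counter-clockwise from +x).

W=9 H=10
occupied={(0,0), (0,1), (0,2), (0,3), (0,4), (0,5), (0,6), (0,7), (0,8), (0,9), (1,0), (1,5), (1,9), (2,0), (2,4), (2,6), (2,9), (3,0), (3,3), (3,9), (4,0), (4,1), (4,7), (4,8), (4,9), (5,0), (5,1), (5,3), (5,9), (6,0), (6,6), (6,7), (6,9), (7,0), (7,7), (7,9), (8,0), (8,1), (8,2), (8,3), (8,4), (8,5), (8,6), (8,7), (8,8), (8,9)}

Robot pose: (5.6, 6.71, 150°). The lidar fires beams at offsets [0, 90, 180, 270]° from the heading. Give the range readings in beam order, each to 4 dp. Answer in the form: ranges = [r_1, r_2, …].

beam 1: φ=0°, α=150°
  dir = (cos 150°, sin 150°) = (-0.8660, 0.5000); from cell (5,6)
  next x-line at t=0.6928, next y-line at t=0.5800; Δt_x=1.1547, Δt_y=2.0000
    y: enter (5,7) at t=0.5800
    x: enter (4,7) at t=0.6928 ← occupied
  → r_1 = 0.6928
beam 2: φ=90°, α=240°
  dir = (cos 240°, sin 240°) = (-0.5000, -0.8660); from cell (5,6)
  next x-line at t=1.2000, next y-line at t=0.8198; Δt_x=2.0000, Δt_y=1.1547
    y: enter (5,5) at t=0.8198
    x: enter (4,5) at t=1.2000
    y: enter (4,4) at t=1.9745
    y: enter (4,3) at t=3.1292
    x: enter (3,3) at t=3.2000 ← occupied
  → r_2 = 3.2000
beam 3: φ=180°, α=330°
  dir = (cos 330°, sin 330°) = (0.8660, -0.5000); from cell (5,6)
  next x-line at t=0.4619, next y-line at t=1.4200; Δt_x=1.1547, Δt_y=2.0000
    x: enter (6,6) at t=0.4619 ← occupied
  → r_3 = 0.4619
beam 4: φ=270°, α=60°
  dir = (cos 60°, sin 60°) = (0.5000, 0.8660); from cell (5,6)
  next x-line at t=0.8000, next y-line at t=0.3349; Δt_x=2.0000, Δt_y=1.1547
    y: enter (5,7) at t=0.3349
    x: enter (6,7) at t=0.8000 ← occupied
  → r_4 = 0.8000

ranges = [0.6928, 3.2000, 0.4619, 0.8000]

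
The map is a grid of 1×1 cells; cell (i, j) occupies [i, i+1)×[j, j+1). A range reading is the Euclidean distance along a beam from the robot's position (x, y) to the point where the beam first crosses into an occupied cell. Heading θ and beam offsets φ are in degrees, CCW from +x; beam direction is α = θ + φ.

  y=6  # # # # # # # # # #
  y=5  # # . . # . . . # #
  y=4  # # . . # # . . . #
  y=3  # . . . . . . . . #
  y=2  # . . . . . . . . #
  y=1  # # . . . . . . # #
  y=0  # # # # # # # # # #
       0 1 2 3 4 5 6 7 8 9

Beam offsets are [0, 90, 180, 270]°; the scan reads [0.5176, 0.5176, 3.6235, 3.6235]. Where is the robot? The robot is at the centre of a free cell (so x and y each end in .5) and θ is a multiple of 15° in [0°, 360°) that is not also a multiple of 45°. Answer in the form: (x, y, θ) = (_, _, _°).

(x, y, θ) = (8.5, 4.5, 345°)

The pose lattice has 32·16 = 512 candidates. Test each by forward raycasting.
  (6.5, 3.5, 195°): beam 1 = 5.6940 ≠ 0.5176 ✗
  (4.5, 1.5, 105°): beam 1 = 4.6587 ≠ 0.5176 ✗
  (6.5, 5.5, 345°): beam 1 = 1.5529 ≠ 0.5176 ✗
  …
  (8.5, 4.5, 345°): r_1=0.5176, r_2=0.5176, r_3=3.6235, r_4=3.6235 — all match ✓
No second candidate reproduces the full scan.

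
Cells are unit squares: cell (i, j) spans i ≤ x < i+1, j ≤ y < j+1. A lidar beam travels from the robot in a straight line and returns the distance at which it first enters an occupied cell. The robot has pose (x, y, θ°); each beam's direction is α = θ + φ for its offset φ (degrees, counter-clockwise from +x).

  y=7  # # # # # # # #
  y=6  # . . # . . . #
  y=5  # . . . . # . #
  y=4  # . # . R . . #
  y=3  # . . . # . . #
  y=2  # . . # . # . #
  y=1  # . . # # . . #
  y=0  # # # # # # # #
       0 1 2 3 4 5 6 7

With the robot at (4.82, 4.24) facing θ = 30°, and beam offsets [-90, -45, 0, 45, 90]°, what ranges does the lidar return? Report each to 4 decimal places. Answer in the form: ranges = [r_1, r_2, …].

ranges = [0.2771, 2.2569, 2.5172, 0.7868, 2.0323]

beam 1: φ=-90°, α=300°
  dir = (cos 300°, sin 300°) = (0.5000, -0.8660); from cell (4,4)
  next x-line at t=0.3600, next y-line at t=0.2771; Δt_x=2.0000, Δt_y=1.1547
    y: enter (4,3) at t=0.2771 ← occupied
  → r_1 = 0.2771
beam 2: φ=-45°, α=345°
  dir = (cos 345°, sin 345°) = (0.9659, -0.2588); from cell (4,4)
  next x-line at t=0.1863, next y-line at t=0.9273; Δt_x=1.0353, Δt_y=3.8637
    x: enter (5,4) at t=0.1863
    y: enter (5,3) at t=0.9273
    x: enter (6,3) at t=1.2216
    x: enter (7,3) at t=2.2569 ← occupied
  → r_2 = 2.2569
beam 3: φ=0°, α=30°
  dir = (cos 30°, sin 30°) = (0.8660, 0.5000); from cell (4,4)
  next x-line at t=0.2078, next y-line at t=1.5200; Δt_x=1.1547, Δt_y=2.0000
    x: enter (5,4) at t=0.2078
    x: enter (6,4) at t=1.3625
    y: enter (6,5) at t=1.5200
    x: enter (7,5) at t=2.5172 ← occupied
  → r_3 = 2.5172
beam 4: φ=45°, α=75°
  dir = (cos 75°, sin 75°) = (0.2588, 0.9659); from cell (4,4)
  next x-line at t=0.6955, next y-line at t=0.7868; Δt_x=3.8637, Δt_y=1.0353
    x: enter (5,4) at t=0.6955
    y: enter (5,5) at t=0.7868 ← occupied
  → r_4 = 0.7868
beam 5: φ=90°, α=120°
  dir = (cos 120°, sin 120°) = (-0.5000, 0.8660); from cell (4,4)
  next x-line at t=1.6400, next y-line at t=0.8776; Δt_x=2.0000, Δt_y=1.1547
    y: enter (4,5) at t=0.8776
    x: enter (3,5) at t=1.6400
    y: enter (3,6) at t=2.0323 ← occupied
  → r_5 = 2.0323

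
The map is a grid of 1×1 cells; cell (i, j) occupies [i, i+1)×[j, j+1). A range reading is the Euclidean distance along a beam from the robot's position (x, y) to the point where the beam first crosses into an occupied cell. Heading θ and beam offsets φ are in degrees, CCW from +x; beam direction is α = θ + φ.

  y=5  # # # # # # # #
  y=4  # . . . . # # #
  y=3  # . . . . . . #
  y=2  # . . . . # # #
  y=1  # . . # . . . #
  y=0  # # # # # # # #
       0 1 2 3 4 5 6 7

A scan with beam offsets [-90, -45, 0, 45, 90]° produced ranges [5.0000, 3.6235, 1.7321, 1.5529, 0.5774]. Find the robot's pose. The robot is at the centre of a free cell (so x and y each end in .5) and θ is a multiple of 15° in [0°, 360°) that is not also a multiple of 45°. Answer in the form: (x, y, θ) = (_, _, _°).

The pose lattice has 19·16 = 304 candidates. Test each by forward raycasting.
  (6.5, 3.5, 105°): beam 1 = 0.5176 ≠ 5.0000 ✗
  (3.5, 3.5, 75°): beam 1 = 1.9319 ≠ 5.0000 ✗
  (2.5, 4.5, 30°): beam 1 = 2.8868 ≠ 5.0000 ✗
  (5.5, 3.5, 195°): beam 1 = 0.5176 ≠ 5.0000 ✗
  (6.5, 1.5, 240°): beam 1 = 1.0000 ≠ 5.0000 ✗
  …
  (1.5, 3.5, 60°): r_1=5.0000, r_2=3.6235, r_3=1.7321, r_4=1.5529, r_5=0.5774 — all match ✓
Unique over the lattice → pose = (1.5, 3.5, 60°).

(x, y, θ) = (1.5, 3.5, 60°)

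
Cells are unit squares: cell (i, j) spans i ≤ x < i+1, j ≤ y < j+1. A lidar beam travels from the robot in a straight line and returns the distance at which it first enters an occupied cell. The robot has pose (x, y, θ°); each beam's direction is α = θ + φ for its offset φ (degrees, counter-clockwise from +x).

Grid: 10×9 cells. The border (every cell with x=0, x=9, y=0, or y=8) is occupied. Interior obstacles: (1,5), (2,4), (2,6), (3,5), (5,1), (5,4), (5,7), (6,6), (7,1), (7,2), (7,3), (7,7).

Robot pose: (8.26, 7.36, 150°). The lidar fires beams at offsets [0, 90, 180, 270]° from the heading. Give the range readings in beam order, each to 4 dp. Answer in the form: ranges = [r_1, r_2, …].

beam 1: φ=0°, α=150°
  d=(-0.8660,0.5000)  start (8,7)  tX=0.3002 tY=1.2800  stride 1/|dx|=1.1547 1/|dy|=2.0000
    cross x-line → (7,7), t=0.3002 (wall)
  → r_1 = 0.3002
beam 2: φ=90°, α=240°
  d=(-0.5000,-0.8660)  start (8,7)  tX=0.5200 tY=0.4157  stride 1/|dx|=2.0000 1/|dy|=1.1547
    cross y-line → (8,6), t=0.4157
    cross x-line → (7,6), t=0.5200
    cross y-line → (7,5), t=1.5704
    cross x-line → (6,5), t=2.5200
    cross y-line → (6,4), t=2.7251
    cross y-line → (6,3), t=3.8798
    cross x-line → (5,3), t=4.5200
    cross y-line → (5,2), t=5.0345
    cross y-line → (5,1), t=6.1892 (wall)
  → r_2 = 6.1892
beam 3: φ=180°, α=330°
  d=(0.8660,-0.5000)  start (8,7)  tX=0.8545 tY=0.7200  stride 1/|dx|=1.1547 1/|dy|=2.0000
    cross y-line → (8,6), t=0.7200
    cross x-line → (9,6), t=0.8545 (wall)
  → r_3 = 0.8545
beam 4: φ=270°, α=60°
  d=(0.5000,0.8660)  start (8,7)  tX=1.4800 tY=0.7390  stride 1/|dx|=2.0000 1/|dy|=1.1547
    cross y-line → (8,8), t=0.7390 (wall)
  → r_4 = 0.7390

ranges = [0.3002, 6.1892, 0.8545, 0.7390]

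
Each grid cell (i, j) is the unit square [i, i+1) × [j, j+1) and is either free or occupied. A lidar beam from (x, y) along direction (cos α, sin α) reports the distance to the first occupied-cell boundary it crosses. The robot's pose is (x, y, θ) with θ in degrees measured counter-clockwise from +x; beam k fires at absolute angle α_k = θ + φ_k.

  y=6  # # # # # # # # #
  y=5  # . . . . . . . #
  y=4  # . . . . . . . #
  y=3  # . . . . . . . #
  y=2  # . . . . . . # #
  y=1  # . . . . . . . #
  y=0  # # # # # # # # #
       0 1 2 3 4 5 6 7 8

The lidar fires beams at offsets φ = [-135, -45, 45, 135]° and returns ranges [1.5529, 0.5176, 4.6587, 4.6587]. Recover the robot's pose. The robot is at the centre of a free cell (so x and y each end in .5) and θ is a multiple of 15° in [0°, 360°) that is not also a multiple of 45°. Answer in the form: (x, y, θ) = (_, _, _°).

Enumerate (i+0.5, j+0.5, θ) over the 34 free cells and 16 admissible headings. For each, cast all 4 beams and compare to the given ranges.
  (3.5, 2.5, 150°): beam 1 = 4.6587 ≠ 1.5529 ✗
  (5.5, 3.5, 15°): beam 1 = 2.8868 ≠ 1.5529 ✗
  (5.5, 3.5, 165°): beam 1 = 2.8868 ≠ 1.5529 ✗
  …
  (2.5, 1.5, 330°): r_1=1.5529, r_2=0.5176, r_3=4.6587, r_4=4.6587 — all match ✓
Unique over the lattice → pose = (2.5, 1.5, 330°).

(x, y, θ) = (2.5, 1.5, 330°)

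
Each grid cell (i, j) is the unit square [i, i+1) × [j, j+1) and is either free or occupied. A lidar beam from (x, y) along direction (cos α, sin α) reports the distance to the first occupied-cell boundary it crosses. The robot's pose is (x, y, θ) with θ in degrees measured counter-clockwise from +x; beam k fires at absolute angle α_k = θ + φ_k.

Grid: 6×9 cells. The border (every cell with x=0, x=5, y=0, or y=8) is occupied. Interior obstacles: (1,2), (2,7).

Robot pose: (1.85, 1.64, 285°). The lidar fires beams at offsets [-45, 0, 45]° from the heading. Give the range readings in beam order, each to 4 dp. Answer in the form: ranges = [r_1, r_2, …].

beam 1: φ=-45°, α=240°
  cosα=-0.5000 sinα=-0.8660 | (1,1) | tMaxX 1.7000 tMaxY 0.7390 | tΔX 2.0000 tΔY 1.1547
    t=0.7390 [y] (1,0) — stop
  → r_1 = 0.7390
beam 2: φ=0°, α=285°
  cosα=0.2588 sinα=-0.9659 | (1,1) | tMaxX 0.5796 tMaxY 0.6626 | tΔX 3.8637 tΔY 1.0353
    t=0.5796 [x] (2,1)
    t=0.6626 [y] (2,0) — stop
  → r_2 = 0.6626
beam 3: φ=45°, α=330°
  cosα=0.8660 sinα=-0.5000 | (1,1) | tMaxX 0.1732 tMaxY 1.2800 | tΔX 1.1547 tΔY 2.0000
    t=0.1732 [x] (2,1)
    t=1.2800 [y] (2,0) — stop
  → r_3 = 1.2800

ranges = [0.7390, 0.6626, 1.2800]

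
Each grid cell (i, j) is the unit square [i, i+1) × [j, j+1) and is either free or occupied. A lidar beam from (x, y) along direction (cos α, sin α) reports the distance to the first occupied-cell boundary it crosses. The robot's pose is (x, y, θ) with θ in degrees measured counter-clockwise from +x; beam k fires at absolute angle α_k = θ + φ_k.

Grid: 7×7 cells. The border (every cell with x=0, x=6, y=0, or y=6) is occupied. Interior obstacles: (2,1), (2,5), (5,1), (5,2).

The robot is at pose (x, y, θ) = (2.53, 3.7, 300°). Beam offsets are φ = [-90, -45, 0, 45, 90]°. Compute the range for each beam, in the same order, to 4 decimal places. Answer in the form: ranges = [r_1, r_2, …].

ranges = [1.7667, 1.7600, 3.1177, 2.7046, 4.0068]

beam 1: φ=-90°, α=210°
  dir = (cos 210°, sin 210°) = (-0.8660, -0.5000); from cell (2,3)
  next x-line at t=0.6120, next y-line at t=1.4000; Δt_x=1.1547, Δt_y=2.0000
    x: enter (1,3) at t=0.6120
    y: enter (1,2) at t=1.4000
    x: enter (0,2) at t=1.7667 ← occupied
  → r_1 = 1.7667
beam 2: φ=-45°, α=255°
  dir = (cos 255°, sin 255°) = (-0.2588, -0.9659); from cell (2,3)
  next x-line at t=2.0478, next y-line at t=0.7247; Δt_x=3.8637, Δt_y=1.0353
    y: enter (2,2) at t=0.7247
    y: enter (2,1) at t=1.7600 ← occupied
  → r_2 = 1.7600
beam 3: φ=0°, α=300°
  dir = (cos 300°, sin 300°) = (0.5000, -0.8660); from cell (2,3)
  next x-line at t=0.9400, next y-line at t=0.8083; Δt_x=2.0000, Δt_y=1.1547
    y: enter (2,2) at t=0.8083
    x: enter (3,2) at t=0.9400
    y: enter (3,1) at t=1.9630
    x: enter (4,1) at t=2.9400
    y: enter (4,0) at t=3.1177 ← occupied
  → r_3 = 3.1177
beam 4: φ=45°, α=345°
  dir = (cos 345°, sin 345°) = (0.9659, -0.2588); from cell (2,3)
  next x-line at t=0.4866, next y-line at t=2.7046; Δt_x=1.0353, Δt_y=3.8637
    x: enter (3,3) at t=0.4866
    x: enter (4,3) at t=1.5219
    x: enter (5,3) at t=2.5571
    y: enter (5,2) at t=2.7046 ← occupied
  → r_4 = 2.7046
beam 5: φ=90°, α=30°
  dir = (cos 30°, sin 30°) = (0.8660, 0.5000); from cell (2,3)
  next x-line at t=0.5427, next y-line at t=0.6000; Δt_x=1.1547, Δt_y=2.0000
    x: enter (3,3) at t=0.5427
    y: enter (3,4) at t=0.6000
    x: enter (4,4) at t=1.6974
    y: enter (4,5) at t=2.6000
    x: enter (5,5) at t=2.8521
    x: enter (6,5) at t=4.0068 ← occupied
  → r_5 = 4.0068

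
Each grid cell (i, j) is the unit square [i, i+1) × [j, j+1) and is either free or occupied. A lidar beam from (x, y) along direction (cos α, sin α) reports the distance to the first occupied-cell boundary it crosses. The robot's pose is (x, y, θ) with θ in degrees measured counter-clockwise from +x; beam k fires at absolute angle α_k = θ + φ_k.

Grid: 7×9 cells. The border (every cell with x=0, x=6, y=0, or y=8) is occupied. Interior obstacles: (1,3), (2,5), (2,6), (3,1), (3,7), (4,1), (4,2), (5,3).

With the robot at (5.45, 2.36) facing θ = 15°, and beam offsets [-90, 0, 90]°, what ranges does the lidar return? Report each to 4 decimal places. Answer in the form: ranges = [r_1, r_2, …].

ranges = [1.4080, 0.5694, 0.6626]

beam 1: φ=-90°, α=285°
  d=(0.2588,-0.9659)  start (5,2)  tX=2.1250 tY=0.3727  stride 1/|dx|=3.8637 1/|dy|=1.0353
    cross y-line → (5,1), t=0.3727
    cross y-line → (5,0), t=1.4080 (wall)
  → r_1 = 1.4080
beam 2: φ=0°, α=15°
  d=(0.9659,0.2588)  start (5,2)  tX=0.5694 tY=2.4728  stride 1/|dx|=1.0353 1/|dy|=3.8637
    cross x-line → (6,2), t=0.5694 (wall)
  → r_2 = 0.5694
beam 3: φ=90°, α=105°
  d=(-0.2588,0.9659)  start (5,2)  tX=1.7387 tY=0.6626  stride 1/|dx|=3.8637 1/|dy|=1.0353
    cross y-line → (5,3), t=0.6626 (wall)
  → r_3 = 0.6626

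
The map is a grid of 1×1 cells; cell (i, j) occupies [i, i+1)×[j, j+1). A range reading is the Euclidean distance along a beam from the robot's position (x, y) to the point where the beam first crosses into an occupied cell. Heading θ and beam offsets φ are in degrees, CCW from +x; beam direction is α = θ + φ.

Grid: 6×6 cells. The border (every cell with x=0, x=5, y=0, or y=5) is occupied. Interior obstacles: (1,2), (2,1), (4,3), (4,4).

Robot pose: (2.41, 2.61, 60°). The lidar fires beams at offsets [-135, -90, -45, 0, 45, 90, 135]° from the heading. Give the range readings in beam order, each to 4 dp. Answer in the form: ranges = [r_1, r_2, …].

beam 1: φ=-135°, α=285°
  d=(0.2588,-0.9659)  start (2,2)  tX=2.2796 tY=0.6315  stride 1/|dx|=3.8637 1/|dy|=1.0353
    cross y-line → (2,1), t=0.6315 (wall)
  → r_1 = 0.6315
beam 2: φ=-90°, α=330°
  d=(0.8660,-0.5000)  start (2,2)  tX=0.6813 tY=1.2200  stride 1/|dx|=1.1547 1/|dy|=2.0000
    cross x-line → (3,2), t=0.6813
    cross y-line → (3,1), t=1.2200
    cross x-line → (4,1), t=1.8360
    cross x-line → (5,1), t=2.9907 (wall)
  → r_2 = 2.9907
beam 3: φ=-45°, α=15°
  d=(0.9659,0.2588)  start (2,2)  tX=0.6108 tY=1.5068  stride 1/|dx|=1.0353 1/|dy|=3.8637
    cross x-line → (3,2), t=0.6108
    cross y-line → (3,3), t=1.5068
    cross x-line → (4,3), t=1.6461 (wall)
  → r_3 = 1.6461
beam 4: φ=0°, α=60°
  d=(0.5000,0.8660)  start (2,2)  tX=1.1800 tY=0.4503  stride 1/|dx|=2.0000 1/|dy|=1.1547
    cross y-line → (2,3), t=0.4503
    cross x-line → (3,3), t=1.1800
    cross y-line → (3,4), t=1.6050
    cross y-line → (3,5), t=2.7597 (wall)
  → r_4 = 2.7597
beam 5: φ=45°, α=105°
  d=(-0.2588,0.9659)  start (2,2)  tX=1.5841 tY=0.4038  stride 1/|dx|=3.8637 1/|dy|=1.0353
    cross y-line → (2,3), t=0.4038
    cross y-line → (2,4), t=1.4390
    cross x-line → (1,4), t=1.5841
    cross y-line → (1,5), t=2.4743 (wall)
  → r_5 = 2.4743
beam 6: φ=90°, α=150°
  d=(-0.8660,0.5000)  start (2,2)  tX=0.4734 tY=0.7800  stride 1/|dx|=1.1547 1/|dy|=2.0000
    cross x-line → (1,2), t=0.4734 (wall)
  → r_6 = 0.4734
beam 7: φ=135°, α=195°
  d=(-0.9659,-0.2588)  start (2,2)  tX=0.4245 tY=2.3569  stride 1/|dx|=1.0353 1/|dy|=3.8637
    cross x-line → (1,2), t=0.4245 (wall)
  → r_7 = 0.4245

ranges = [0.6315, 2.9907, 1.6461, 2.7597, 2.4743, 0.4734, 0.4245]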